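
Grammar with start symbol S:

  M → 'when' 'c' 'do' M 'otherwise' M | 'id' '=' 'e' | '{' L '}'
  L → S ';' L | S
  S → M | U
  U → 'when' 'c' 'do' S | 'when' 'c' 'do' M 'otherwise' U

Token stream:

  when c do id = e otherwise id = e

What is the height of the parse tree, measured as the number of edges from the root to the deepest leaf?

3

[S [M when c do [M id = e] otherwise [M id = e]]]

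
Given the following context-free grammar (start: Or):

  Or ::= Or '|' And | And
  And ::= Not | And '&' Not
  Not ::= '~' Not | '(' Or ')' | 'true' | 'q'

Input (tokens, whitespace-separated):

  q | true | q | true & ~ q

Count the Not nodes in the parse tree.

6

[Or [Or [Or [Or [And [Not q]]] | [And [Not true]]] | [And [Not q]]] | [And [And [Not true]] & [Not ~ [Not q]]]]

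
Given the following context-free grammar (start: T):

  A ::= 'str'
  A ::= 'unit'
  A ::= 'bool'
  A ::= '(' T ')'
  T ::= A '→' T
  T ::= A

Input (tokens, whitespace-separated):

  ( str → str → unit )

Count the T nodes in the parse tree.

4

[T [A ( [T [A str] → [T [A str] → [T [A unit]]]] )]]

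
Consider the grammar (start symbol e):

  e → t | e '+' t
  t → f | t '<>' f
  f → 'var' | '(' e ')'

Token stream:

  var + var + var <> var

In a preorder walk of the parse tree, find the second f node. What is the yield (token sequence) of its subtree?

var

[e [e [e [t [f var]]] + [t [f var]]] + [t [t [f var]] <> [f var]]]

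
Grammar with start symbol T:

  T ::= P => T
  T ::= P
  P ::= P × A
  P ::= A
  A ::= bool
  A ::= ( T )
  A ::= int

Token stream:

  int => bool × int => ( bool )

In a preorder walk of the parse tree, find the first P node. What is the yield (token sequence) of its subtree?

[T [P [A int]] => [T [P [P [A bool]] × [A int]] => [T [P [A ( [T [P [A bool]]] )]]]]]

int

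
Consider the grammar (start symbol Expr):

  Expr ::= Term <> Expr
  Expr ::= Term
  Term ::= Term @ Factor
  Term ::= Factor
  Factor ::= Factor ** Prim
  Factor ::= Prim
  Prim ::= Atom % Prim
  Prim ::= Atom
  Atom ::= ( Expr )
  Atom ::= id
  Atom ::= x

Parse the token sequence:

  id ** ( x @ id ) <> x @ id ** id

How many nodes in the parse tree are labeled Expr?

[Expr [Term [Factor [Factor [Prim [Atom id]]] ** [Prim [Atom ( [Expr [Term [Term [Factor [Prim [Atom x]]]] @ [Factor [Prim [Atom id]]]]] )]]]] <> [Expr [Term [Term [Factor [Prim [Atom x]]]] @ [Factor [Factor [Prim [Atom id]]] ** [Prim [Atom id]]]]]]

3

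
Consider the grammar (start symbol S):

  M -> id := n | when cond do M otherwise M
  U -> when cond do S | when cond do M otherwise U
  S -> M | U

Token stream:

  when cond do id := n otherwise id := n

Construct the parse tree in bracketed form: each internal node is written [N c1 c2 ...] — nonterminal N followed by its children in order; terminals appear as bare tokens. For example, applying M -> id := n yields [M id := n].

S
M
when cond do M otherwise M
when cond do id := n otherwise M
when cond do id := n otherwise id := n

[S [M when cond do [M id := n] otherwise [M id := n]]]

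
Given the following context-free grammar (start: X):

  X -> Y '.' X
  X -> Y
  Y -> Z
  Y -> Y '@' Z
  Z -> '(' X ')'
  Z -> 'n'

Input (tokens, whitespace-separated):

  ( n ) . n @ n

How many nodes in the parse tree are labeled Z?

4

[X [Y [Z ( [X [Y [Z n]]] )]] . [X [Y [Y [Z n]] @ [Z n]]]]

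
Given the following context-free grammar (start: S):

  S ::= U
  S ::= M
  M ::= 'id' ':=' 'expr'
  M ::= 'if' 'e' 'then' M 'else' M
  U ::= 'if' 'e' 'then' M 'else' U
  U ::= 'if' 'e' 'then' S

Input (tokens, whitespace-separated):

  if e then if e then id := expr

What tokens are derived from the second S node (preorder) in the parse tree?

if e then id := expr

[S [U if e then [S [U if e then [S [M id := expr]]]]]]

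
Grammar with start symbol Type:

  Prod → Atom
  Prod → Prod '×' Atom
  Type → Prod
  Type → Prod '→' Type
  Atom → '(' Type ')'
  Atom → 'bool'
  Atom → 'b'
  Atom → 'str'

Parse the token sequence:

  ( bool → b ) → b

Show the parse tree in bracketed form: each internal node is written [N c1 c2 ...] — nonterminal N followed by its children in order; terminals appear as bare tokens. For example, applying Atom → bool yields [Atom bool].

[Type [Prod [Atom ( [Type [Prod [Atom bool]] → [Type [Prod [Atom b]]]] )]] → [Type [Prod [Atom b]]]]

Type
Prod → Type
Atom → Type
( Type ) → Type
( Prod → Type ) → Type
( Atom → Type ) → Type
( bool → Type ) → Type
( bool → Prod ) → Type
( bool → Atom ) → Type
( bool → b ) → Type
( bool → b ) → Prod
( bool → b ) → Atom
( bool → b ) → b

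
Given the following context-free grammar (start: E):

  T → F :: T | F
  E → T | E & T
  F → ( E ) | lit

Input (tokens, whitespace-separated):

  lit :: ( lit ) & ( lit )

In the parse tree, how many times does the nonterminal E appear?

[E [E [T [F lit] :: [T [F ( [E [T [F lit]]] )]]]] & [T [F ( [E [T [F lit]]] )]]]

4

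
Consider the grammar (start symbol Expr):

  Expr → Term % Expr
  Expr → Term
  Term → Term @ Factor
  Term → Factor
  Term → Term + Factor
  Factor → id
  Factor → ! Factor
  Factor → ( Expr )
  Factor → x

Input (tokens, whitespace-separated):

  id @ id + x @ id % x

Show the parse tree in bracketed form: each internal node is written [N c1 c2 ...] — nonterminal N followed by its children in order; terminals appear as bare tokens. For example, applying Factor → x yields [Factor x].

[Expr [Term [Term [Term [Term [Factor id]] @ [Factor id]] + [Factor x]] @ [Factor id]] % [Expr [Term [Factor x]]]]

Expr
Term % Expr
Term @ Factor % Expr
Term + Factor @ Factor % Expr
Term @ Factor + Factor @ Factor % Expr
Factor @ Factor + Factor @ Factor % Expr
id @ Factor + Factor @ Factor % Expr
id @ id + Factor @ Factor % Expr
id @ id + x @ Factor % Expr
id @ id + x @ id % Expr
id @ id + x @ id % Term
id @ id + x @ id % Factor
id @ id + x @ id % x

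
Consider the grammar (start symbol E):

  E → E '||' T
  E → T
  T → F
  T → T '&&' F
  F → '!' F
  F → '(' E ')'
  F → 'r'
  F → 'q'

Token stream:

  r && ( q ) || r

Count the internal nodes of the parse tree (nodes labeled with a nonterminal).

11

[E [E [T [T [F r]] && [F ( [E [T [F q]]] )]]] || [T [F r]]]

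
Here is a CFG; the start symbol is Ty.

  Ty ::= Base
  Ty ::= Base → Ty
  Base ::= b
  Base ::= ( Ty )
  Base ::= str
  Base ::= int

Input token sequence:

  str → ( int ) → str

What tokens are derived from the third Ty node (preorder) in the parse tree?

int

[Ty [Base str] → [Ty [Base ( [Ty [Base int]] )] → [Ty [Base str]]]]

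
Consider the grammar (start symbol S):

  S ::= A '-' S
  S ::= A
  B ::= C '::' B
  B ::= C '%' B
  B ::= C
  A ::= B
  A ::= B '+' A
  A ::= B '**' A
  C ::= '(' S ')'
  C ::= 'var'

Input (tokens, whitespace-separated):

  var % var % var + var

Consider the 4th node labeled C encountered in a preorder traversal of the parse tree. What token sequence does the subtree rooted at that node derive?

var

[S [A [B [C var] % [B [C var] % [B [C var]]]] + [A [B [C var]]]]]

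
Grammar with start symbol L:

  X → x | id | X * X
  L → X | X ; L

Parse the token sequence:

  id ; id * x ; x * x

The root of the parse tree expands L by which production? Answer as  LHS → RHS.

L → X ; L

[L [X id] ; [L [X [X id] * [X x]] ; [L [X [X x] * [X x]]]]]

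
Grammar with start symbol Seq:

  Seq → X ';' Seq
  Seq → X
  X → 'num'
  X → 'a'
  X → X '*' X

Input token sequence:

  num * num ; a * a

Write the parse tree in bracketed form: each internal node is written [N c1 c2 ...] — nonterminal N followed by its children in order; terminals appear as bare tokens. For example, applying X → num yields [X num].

Seq
X ; Seq
X * X ; Seq
num * X ; Seq
num * num ; Seq
num * num ; X
num * num ; X * X
num * num ; a * X
num * num ; a * a

[Seq [X [X num] * [X num]] ; [Seq [X [X a] * [X a]]]]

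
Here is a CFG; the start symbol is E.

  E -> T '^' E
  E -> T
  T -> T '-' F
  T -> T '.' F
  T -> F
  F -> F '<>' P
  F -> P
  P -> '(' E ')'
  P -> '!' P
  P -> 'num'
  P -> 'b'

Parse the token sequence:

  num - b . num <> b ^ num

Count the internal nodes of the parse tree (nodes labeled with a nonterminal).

16

[E [T [T [T [F [P num]]] - [F [P b]]] . [F [F [P num]] <> [P b]]] ^ [E [T [F [P num]]]]]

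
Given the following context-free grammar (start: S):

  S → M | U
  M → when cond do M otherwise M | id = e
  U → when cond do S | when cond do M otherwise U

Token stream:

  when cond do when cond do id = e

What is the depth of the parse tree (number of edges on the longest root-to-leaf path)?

[S [U when cond do [S [U when cond do [S [M id = e]]]]]]

6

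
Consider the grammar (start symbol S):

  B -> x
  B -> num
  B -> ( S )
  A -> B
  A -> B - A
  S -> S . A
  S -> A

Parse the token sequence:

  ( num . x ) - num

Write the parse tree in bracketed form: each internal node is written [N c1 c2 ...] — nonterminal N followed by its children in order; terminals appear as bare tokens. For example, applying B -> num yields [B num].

[S [A [B ( [S [S [A [B num]]] . [A [B x]]] )] - [A [B num]]]]

S
A
B - A
( S ) - A
( S . A ) - A
( A . A ) - A
( B . A ) - A
( num . A ) - A
( num . B ) - A
( num . x ) - A
( num . x ) - B
( num . x ) - num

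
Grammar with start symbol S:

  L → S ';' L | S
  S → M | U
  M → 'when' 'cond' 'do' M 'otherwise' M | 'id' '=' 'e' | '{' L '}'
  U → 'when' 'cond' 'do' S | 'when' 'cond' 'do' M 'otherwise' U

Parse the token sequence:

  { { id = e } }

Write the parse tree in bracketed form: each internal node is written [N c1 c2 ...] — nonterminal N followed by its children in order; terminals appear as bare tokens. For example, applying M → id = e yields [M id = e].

[S [M { [L [S [M { [L [S [M id = e]]] }]]] }]]

S
M
{ L }
{ S }
{ M }
{ { L } }
{ { S } }
{ { M } }
{ { id = e } }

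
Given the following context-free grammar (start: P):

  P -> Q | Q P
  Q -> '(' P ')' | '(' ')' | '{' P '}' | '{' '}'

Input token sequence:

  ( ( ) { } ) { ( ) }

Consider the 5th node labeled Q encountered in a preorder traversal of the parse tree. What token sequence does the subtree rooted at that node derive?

[P [Q ( [P [Q ( )] [P [Q { }]]] )] [P [Q { [P [Q ( )]] }]]]

( )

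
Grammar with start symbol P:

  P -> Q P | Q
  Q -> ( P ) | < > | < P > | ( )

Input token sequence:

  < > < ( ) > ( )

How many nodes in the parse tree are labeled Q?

[P [Q < >] [P [Q < [P [Q ( )]] >] [P [Q ( )]]]]

4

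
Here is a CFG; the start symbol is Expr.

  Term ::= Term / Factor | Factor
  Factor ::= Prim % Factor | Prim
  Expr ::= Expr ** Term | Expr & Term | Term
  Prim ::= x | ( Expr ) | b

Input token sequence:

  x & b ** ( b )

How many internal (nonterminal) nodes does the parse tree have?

[Expr [Expr [Expr [Term [Factor [Prim x]]]] & [Term [Factor [Prim b]]]] ** [Term [Factor [Prim ( [Expr [Term [Factor [Prim b]]]] )]]]]

16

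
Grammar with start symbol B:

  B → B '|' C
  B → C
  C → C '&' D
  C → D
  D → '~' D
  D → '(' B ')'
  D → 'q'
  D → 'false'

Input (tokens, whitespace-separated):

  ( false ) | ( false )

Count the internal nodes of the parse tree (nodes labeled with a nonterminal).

[B [B [C [D ( [B [C [D false]]] )]]] | [C [D ( [B [C [D false]]] )]]]

12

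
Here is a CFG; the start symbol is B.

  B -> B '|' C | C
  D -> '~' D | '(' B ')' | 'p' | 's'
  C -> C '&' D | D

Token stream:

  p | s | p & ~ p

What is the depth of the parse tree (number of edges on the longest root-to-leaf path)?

[B [B [B [C [D p]]] | [C [D s]]] | [C [C [D p]] & [D ~ [D p]]]]

5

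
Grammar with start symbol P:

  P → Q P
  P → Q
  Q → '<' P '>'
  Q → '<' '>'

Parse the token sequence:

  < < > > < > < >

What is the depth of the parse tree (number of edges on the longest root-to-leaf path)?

4

[P [Q < [P [Q < >]] >] [P [Q < >] [P [Q < >]]]]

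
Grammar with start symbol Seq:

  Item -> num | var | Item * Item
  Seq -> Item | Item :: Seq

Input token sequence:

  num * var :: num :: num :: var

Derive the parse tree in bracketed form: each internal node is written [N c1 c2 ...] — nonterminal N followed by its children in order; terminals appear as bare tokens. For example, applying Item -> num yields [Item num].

[Seq [Item [Item num] * [Item var]] :: [Seq [Item num] :: [Seq [Item num] :: [Seq [Item var]]]]]

Seq
Item :: Seq
Item * Item :: Seq
num * Item :: Seq
num * var :: Seq
num * var :: Item :: Seq
num * var :: num :: Seq
num * var :: num :: Item :: Seq
num * var :: num :: num :: Seq
num * var :: num :: num :: Item
num * var :: num :: num :: var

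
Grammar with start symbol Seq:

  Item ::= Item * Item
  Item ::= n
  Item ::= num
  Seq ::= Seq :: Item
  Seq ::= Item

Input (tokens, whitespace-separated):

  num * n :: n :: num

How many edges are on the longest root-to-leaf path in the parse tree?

[Seq [Seq [Seq [Item [Item num] * [Item n]]] :: [Item n]] :: [Item num]]

5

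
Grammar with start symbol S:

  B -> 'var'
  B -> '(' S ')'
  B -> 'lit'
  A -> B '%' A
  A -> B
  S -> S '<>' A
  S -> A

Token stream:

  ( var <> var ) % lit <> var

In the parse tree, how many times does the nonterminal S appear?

[S [S [A [B ( [S [S [A [B var]]] <> [A [B var]]] )] % [A [B lit]]]] <> [A [B var]]]

4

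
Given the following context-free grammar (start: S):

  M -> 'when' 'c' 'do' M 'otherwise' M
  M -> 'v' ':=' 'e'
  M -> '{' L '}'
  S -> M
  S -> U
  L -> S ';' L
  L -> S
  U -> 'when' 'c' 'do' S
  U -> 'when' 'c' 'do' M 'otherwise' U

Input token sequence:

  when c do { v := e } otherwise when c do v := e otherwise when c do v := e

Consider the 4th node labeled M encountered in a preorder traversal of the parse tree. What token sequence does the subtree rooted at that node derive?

[S [U when c do [M { [L [S [M v := e]]] }] otherwise [U when c do [M v := e] otherwise [U when c do [S [M v := e]]]]]]

v := e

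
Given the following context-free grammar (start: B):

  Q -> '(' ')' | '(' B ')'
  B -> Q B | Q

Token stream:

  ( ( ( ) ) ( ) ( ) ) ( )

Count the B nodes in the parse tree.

6

[B [Q ( [B [Q ( [B [Q ( )]] )] [B [Q ( )] [B [Q ( )]]]] )] [B [Q ( )]]]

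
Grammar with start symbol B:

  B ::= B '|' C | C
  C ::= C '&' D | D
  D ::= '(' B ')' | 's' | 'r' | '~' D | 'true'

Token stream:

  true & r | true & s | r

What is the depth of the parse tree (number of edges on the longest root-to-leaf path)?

[B [B [B [C [C [D true]] & [D r]]] | [C [C [D true]] & [D s]]] | [C [D r]]]

6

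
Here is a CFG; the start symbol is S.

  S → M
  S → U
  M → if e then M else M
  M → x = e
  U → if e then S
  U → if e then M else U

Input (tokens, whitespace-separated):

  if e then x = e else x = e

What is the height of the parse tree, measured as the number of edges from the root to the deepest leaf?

3

[S [M if e then [M x = e] else [M x = e]]]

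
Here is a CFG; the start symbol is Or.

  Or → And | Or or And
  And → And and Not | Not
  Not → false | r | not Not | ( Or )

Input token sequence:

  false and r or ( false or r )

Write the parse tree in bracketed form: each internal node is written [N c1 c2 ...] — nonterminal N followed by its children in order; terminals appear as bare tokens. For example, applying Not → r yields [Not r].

[Or [Or [And [And [Not false]] and [Not r]]] or [And [Not ( [Or [Or [And [Not false]]] or [And [Not r]]] )]]]

Or
Or or And
And or And
And and Not or And
Not and Not or And
false and Not or And
false and r or And
false and r or Not
false and r or ( Or )
false and r or ( Or or And )
false and r or ( And or And )
false and r or ( Not or And )
false and r or ( false or And )
false and r or ( false or Not )
false and r or ( false or r )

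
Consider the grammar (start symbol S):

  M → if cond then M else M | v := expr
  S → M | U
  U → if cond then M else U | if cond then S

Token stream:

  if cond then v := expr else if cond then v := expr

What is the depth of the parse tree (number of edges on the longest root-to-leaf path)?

[S [U if cond then [M v := expr] else [U if cond then [S [M v := expr]]]]]

5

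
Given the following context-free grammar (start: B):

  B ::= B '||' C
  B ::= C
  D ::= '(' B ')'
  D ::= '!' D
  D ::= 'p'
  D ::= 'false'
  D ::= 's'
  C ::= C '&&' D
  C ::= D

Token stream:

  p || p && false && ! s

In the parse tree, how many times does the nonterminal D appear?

5

[B [B [C [D p]]] || [C [C [C [D p]] && [D false]] && [D ! [D s]]]]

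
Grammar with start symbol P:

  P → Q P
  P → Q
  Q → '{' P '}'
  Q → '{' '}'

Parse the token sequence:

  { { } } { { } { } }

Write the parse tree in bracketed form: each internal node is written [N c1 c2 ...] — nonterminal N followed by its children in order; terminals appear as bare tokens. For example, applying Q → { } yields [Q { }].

[P [Q { [P [Q { }]] }] [P [Q { [P [Q { }] [P [Q { }]]] }]]]

P
Q P
{ P } P
{ Q } P
{ { } } P
{ { } } Q
{ { } } { P }
{ { } } { Q P }
{ { } } { { } P }
{ { } } { { } Q }
{ { } } { { } { } }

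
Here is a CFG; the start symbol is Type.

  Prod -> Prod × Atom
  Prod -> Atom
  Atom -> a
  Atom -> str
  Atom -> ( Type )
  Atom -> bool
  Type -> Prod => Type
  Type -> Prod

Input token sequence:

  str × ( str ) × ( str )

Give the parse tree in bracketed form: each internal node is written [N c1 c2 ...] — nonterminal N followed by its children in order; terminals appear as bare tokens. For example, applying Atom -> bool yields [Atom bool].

[Type [Prod [Prod [Prod [Atom str]] × [Atom ( [Type [Prod [Atom str]]] )]] × [Atom ( [Type [Prod [Atom str]]] )]]]

Type
Prod
Prod × Atom
Prod × Atom × Atom
Atom × Atom × Atom
str × Atom × Atom
str × ( Type ) × Atom
str × ( Prod ) × Atom
str × ( Atom ) × Atom
str × ( str ) × Atom
str × ( str ) × ( Type )
str × ( str ) × ( Prod )
str × ( str ) × ( Atom )
str × ( str ) × ( str )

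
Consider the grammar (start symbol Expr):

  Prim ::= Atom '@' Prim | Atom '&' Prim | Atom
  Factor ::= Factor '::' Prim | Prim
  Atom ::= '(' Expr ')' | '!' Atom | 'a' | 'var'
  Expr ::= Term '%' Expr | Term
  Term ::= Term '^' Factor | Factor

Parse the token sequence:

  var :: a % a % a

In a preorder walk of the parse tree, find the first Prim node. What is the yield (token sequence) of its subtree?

var

[Expr [Term [Factor [Factor [Prim [Atom var]]] :: [Prim [Atom a]]]] % [Expr [Term [Factor [Prim [Atom a]]]] % [Expr [Term [Factor [Prim [Atom a]]]]]]]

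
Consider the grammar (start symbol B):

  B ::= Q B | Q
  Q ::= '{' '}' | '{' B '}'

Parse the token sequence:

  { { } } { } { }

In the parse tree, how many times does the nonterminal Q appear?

4

[B [Q { [B [Q { }]] }] [B [Q { }] [B [Q { }]]]]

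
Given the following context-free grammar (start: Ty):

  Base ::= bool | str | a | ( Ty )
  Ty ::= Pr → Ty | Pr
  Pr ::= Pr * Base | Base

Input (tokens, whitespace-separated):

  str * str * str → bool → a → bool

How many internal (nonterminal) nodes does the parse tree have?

[Ty [Pr [Pr [Pr [Base str]] * [Base str]] * [Base str]] → [Ty [Pr [Base bool]] → [Ty [Pr [Base a]] → [Ty [Pr [Base bool]]]]]]

16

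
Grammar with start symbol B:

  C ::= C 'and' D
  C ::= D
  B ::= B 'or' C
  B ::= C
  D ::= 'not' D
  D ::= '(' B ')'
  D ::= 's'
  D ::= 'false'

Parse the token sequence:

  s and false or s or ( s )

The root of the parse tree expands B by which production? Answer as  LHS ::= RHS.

[B [B [B [C [C [D s]] and [D false]]] or [C [D s]]] or [C [D ( [B [C [D s]]] )]]]

B ::= B 'or' C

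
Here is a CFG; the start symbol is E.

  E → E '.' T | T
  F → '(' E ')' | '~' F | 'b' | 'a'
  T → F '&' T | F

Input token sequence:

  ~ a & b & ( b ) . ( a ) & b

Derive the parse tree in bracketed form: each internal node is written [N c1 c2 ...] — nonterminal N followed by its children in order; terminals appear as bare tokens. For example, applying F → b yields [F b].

E
E . T
T . T
F & T . T
~ F & T . T
~ a & T . T
~ a & F & T . T
~ a & b & T . T
~ a & b & F . T
~ a & b & ( E ) . T
~ a & b & ( T ) . T
~ a & b & ( F ) . T
~ a & b & ( b ) . T
~ a & b & ( b ) . F & T
~ a & b & ( b ) . ( E ) & T
~ a & b & ( b ) . ( T ) & T
~ a & b & ( b ) . ( F ) & T
~ a & b & ( b ) . ( a ) & T
~ a & b & ( b ) . ( a ) & F
~ a & b & ( b ) . ( a ) & b

[E [E [T [F ~ [F a]] & [T [F b] & [T [F ( [E [T [F b]]] )]]]]] . [T [F ( [E [T [F a]]] )] & [T [F b]]]]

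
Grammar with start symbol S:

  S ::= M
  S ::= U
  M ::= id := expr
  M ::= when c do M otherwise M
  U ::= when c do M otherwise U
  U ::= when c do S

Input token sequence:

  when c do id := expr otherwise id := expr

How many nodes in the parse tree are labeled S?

1

[S [M when c do [M id := expr] otherwise [M id := expr]]]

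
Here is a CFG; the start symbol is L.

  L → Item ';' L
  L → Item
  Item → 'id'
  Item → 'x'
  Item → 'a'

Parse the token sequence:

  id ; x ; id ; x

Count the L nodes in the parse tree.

[L [Item id] ; [L [Item x] ; [L [Item id] ; [L [Item x]]]]]

4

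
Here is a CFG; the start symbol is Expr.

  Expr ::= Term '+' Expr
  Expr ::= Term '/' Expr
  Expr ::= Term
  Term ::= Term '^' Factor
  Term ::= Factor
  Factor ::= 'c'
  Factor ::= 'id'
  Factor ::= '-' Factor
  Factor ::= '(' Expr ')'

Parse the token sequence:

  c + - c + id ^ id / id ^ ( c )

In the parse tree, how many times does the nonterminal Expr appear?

[Expr [Term [Factor c]] + [Expr [Term [Factor - [Factor c]]] + [Expr [Term [Term [Factor id]] ^ [Factor id]] / [Expr [Term [Term [Factor id]] ^ [Factor ( [Expr [Term [Factor c]]] )]]]]]]

5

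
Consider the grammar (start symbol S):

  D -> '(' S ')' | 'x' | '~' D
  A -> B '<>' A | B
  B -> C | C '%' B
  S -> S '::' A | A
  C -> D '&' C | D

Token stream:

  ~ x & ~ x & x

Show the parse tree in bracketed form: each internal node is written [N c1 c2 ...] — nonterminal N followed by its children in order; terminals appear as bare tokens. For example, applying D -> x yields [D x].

S
A
B
C
D & C
~ D & C
~ x & C
~ x & D & C
~ x & ~ D & C
~ x & ~ x & C
~ x & ~ x & D
~ x & ~ x & x

[S [A [B [C [D ~ [D x]] & [C [D ~ [D x]] & [C [D x]]]]]]]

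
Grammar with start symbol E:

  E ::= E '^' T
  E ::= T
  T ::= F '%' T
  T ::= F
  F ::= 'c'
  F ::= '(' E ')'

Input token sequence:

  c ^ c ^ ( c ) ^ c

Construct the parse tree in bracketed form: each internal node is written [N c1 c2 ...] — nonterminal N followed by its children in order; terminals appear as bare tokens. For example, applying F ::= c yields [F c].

E
E ^ T
E ^ T ^ T
E ^ T ^ T ^ T
T ^ T ^ T ^ T
F ^ T ^ T ^ T
c ^ T ^ T ^ T
c ^ F ^ T ^ T
c ^ c ^ T ^ T
c ^ c ^ F ^ T
c ^ c ^ ( E ) ^ T
c ^ c ^ ( T ) ^ T
c ^ c ^ ( F ) ^ T
c ^ c ^ ( c ) ^ T
c ^ c ^ ( c ) ^ F
c ^ c ^ ( c ) ^ c

[E [E [E [E [T [F c]]] ^ [T [F c]]] ^ [T [F ( [E [T [F c]]] )]]] ^ [T [F c]]]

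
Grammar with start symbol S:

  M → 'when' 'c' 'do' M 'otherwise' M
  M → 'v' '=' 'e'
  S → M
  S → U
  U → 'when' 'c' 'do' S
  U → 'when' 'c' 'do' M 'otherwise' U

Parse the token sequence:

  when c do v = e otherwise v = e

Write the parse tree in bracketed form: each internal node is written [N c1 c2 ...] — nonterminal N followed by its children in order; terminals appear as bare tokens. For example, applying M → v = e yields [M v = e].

S
M
when c do M otherwise M
when c do v = e otherwise M
when c do v = e otherwise v = e

[S [M when c do [M v = e] otherwise [M v = e]]]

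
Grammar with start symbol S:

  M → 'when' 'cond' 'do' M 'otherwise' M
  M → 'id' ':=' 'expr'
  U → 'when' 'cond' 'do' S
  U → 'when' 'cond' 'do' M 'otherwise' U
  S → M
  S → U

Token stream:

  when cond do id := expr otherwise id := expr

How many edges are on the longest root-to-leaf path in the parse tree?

3

[S [M when cond do [M id := expr] otherwise [M id := expr]]]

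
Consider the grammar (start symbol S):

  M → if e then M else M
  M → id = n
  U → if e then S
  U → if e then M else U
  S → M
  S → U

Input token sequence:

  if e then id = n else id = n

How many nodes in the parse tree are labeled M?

3

[S [M if e then [M id = n] else [M id = n]]]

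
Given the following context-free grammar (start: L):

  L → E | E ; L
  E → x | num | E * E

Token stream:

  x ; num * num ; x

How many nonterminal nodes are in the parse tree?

[L [E x] ; [L [E [E num] * [E num]] ; [L [E x]]]]

8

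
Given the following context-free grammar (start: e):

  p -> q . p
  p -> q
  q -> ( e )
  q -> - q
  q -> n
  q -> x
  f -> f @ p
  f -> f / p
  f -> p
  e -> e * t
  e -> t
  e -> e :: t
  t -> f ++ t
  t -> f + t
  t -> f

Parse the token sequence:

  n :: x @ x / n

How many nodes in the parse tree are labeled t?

[e [e [t [f [p [q n]]]]] :: [t [f [f [f [p [q x]]] @ [p [q x]]] / [p [q n]]]]]

2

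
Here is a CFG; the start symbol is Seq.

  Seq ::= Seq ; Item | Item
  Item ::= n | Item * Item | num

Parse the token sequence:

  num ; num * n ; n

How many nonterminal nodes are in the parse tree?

[Seq [Seq [Seq [Item num]] ; [Item [Item num] * [Item n]]] ; [Item n]]

8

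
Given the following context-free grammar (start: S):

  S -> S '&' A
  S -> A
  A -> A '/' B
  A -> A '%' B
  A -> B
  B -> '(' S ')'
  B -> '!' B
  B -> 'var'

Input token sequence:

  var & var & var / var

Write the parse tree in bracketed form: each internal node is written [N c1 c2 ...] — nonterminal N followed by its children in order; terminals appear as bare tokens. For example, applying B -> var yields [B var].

[S [S [S [A [B var]]] & [A [B var]]] & [A [A [B var]] / [B var]]]

S
S & A
S & A & A
A & A & A
B & A & A
var & A & A
var & B & A
var & var & A
var & var & A / B
var & var & B / B
var & var & var / B
var & var & var / var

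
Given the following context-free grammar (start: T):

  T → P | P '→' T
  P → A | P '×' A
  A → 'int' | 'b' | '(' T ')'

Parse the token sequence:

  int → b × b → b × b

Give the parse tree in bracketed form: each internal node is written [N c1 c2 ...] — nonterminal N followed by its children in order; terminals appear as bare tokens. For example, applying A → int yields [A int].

T
P → T
A → T
int → T
int → P → T
int → P × A → T
int → A × A → T
int → b × A → T
int → b × b → T
int → b × b → P
int → b × b → P × A
int → b × b → A × A
int → b × b → b × A
int → b × b → b × b

[T [P [A int]] → [T [P [P [A b]] × [A b]] → [T [P [P [A b]] × [A b]]]]]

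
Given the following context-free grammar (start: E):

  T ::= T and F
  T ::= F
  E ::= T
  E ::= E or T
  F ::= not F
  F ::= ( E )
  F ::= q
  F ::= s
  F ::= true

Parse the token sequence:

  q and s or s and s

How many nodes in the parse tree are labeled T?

[E [E [T [T [F q]] and [F s]]] or [T [T [F s]] and [F s]]]

4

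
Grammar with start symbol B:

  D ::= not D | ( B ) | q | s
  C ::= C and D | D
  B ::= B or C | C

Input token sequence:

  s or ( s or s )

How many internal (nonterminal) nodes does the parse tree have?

[B [B [C [D s]]] or [C [D ( [B [B [C [D s]]] or [C [D s]]] )]]]

12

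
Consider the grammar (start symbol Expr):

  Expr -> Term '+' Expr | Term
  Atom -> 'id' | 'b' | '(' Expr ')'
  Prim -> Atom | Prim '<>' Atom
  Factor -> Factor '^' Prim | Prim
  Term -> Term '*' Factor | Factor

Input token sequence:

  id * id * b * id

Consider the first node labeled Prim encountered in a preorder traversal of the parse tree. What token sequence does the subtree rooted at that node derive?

[Expr [Term [Term [Term [Term [Factor [Prim [Atom id]]]] * [Factor [Prim [Atom id]]]] * [Factor [Prim [Atom b]]]] * [Factor [Prim [Atom id]]]]]

id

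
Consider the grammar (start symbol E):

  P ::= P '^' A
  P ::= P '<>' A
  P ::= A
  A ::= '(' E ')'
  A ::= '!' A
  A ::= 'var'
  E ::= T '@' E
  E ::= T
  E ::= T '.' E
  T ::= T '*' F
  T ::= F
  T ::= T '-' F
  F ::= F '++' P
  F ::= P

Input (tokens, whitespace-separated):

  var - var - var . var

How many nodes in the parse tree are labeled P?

4

[E [T [T [T [F [P [A var]]]] - [F [P [A var]]]] - [F [P [A var]]]] . [E [T [F [P [A var]]]]]]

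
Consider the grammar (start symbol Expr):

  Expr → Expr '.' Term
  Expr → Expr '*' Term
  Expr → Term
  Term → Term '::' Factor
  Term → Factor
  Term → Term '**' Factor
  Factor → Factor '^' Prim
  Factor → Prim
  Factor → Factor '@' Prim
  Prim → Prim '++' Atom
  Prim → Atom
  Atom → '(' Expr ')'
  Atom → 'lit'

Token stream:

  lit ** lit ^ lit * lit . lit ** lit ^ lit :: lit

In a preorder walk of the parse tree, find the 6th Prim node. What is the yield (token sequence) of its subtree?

[Expr [Expr [Expr [Term [Term [Factor [Prim [Atom lit]]]] ** [Factor [Factor [Prim [Atom lit]]] ^ [Prim [Atom lit]]]]] * [Term [Factor [Prim [Atom lit]]]]] . [Term [Term [Term [Factor [Prim [Atom lit]]]] ** [Factor [Factor [Prim [Atom lit]]] ^ [Prim [Atom lit]]]] :: [Factor [Prim [Atom lit]]]]]

lit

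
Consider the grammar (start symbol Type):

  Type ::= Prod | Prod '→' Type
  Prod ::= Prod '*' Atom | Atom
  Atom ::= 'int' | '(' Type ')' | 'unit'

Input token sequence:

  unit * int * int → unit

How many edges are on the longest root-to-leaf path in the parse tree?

[Type [Prod [Prod [Prod [Atom unit]] * [Atom int]] * [Atom int]] → [Type [Prod [Atom unit]]]]

5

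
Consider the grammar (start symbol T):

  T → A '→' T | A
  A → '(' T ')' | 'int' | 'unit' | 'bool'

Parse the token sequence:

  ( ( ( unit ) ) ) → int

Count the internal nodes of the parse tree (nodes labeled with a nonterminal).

[T [A ( [T [A ( [T [A ( [T [A unit]] )]] )]] )] → [T [A int]]]

10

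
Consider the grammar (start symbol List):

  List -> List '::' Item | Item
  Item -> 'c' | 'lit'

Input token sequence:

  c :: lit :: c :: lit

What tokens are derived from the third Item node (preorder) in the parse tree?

[List [List [List [List [Item c]] :: [Item lit]] :: [Item c]] :: [Item lit]]

c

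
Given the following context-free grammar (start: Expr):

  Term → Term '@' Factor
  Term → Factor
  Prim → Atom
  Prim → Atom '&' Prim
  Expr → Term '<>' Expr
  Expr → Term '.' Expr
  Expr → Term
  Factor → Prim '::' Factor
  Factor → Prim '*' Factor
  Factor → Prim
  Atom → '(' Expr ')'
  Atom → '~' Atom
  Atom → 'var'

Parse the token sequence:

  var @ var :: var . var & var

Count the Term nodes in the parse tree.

3

[Expr [Term [Term [Factor [Prim [Atom var]]]] @ [Factor [Prim [Atom var]] :: [Factor [Prim [Atom var]]]]] . [Expr [Term [Factor [Prim [Atom var] & [Prim [Atom var]]]]]]]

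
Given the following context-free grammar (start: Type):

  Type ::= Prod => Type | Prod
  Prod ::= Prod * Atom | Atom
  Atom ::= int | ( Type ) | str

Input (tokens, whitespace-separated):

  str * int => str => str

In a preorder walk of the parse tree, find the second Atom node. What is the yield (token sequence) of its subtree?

[Type [Prod [Prod [Atom str]] * [Atom int]] => [Type [Prod [Atom str]] => [Type [Prod [Atom str]]]]]

int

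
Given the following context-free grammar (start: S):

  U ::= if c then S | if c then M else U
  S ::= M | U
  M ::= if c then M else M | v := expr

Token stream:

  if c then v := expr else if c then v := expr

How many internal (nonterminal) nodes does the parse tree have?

6

[S [U if c then [M v := expr] else [U if c then [S [M v := expr]]]]]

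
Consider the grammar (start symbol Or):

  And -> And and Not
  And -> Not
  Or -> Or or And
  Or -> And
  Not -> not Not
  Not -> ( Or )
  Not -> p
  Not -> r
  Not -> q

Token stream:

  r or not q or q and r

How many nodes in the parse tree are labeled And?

4

[Or [Or [Or [And [Not r]]] or [And [Not not [Not q]]]] or [And [And [Not q]] and [Not r]]]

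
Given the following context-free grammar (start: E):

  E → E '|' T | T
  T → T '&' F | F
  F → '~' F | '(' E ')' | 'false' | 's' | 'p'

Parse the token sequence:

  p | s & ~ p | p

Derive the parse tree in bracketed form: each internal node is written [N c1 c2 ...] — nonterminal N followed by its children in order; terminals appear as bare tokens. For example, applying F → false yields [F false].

E
E | T
E | T | T
T | T | T
F | T | T
p | T | T
p | T & F | T
p | F & F | T
p | s & F | T
p | s & ~ F | T
p | s & ~ p | T
p | s & ~ p | F
p | s & ~ p | p

[E [E [E [T [F p]]] | [T [T [F s]] & [F ~ [F p]]]] | [T [F p]]]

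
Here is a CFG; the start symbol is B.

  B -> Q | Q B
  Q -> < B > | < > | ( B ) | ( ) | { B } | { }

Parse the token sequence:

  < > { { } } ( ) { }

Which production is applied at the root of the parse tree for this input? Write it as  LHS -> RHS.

B -> Q B

[B [Q < >] [B [Q { [B [Q { }]] }] [B [Q ( )] [B [Q { }]]]]]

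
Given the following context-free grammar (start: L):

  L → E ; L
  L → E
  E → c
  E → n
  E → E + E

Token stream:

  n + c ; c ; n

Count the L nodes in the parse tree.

[L [E [E n] + [E c]] ; [L [E c] ; [L [E n]]]]

3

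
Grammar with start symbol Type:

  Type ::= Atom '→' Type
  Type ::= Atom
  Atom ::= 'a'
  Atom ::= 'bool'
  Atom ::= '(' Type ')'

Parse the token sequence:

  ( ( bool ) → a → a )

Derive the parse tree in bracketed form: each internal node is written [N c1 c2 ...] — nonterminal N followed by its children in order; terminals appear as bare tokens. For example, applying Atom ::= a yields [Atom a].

Type
Atom
( Type )
( Atom → Type )
( ( Type ) → Type )
( ( Atom ) → Type )
( ( bool ) → Type )
( ( bool ) → Atom → Type )
( ( bool ) → a → Type )
( ( bool ) → a → Atom )
( ( bool ) → a → a )

[Type [Atom ( [Type [Atom ( [Type [Atom bool]] )] → [Type [Atom a] → [Type [Atom a]]]] )]]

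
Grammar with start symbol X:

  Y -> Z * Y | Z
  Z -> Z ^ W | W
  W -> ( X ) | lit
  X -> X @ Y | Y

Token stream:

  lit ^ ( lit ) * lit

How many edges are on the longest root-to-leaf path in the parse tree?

[X [Y [Z [Z [W lit]] ^ [W ( [X [Y [Z [W lit]]]] )]] * [Y [Z [W lit]]]]]

8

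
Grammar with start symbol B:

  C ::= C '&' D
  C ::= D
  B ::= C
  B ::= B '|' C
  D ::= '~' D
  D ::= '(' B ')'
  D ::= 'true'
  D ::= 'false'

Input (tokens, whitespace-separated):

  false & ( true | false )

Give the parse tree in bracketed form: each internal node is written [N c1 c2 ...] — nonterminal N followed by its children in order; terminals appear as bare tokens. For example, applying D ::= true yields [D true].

B
C
C & D
D & D
false & D
false & ( B )
false & ( B | C )
false & ( C | C )
false & ( D | C )
false & ( true | C )
false & ( true | D )
false & ( true | false )

[B [C [C [D false]] & [D ( [B [B [C [D true]]] | [C [D false]]] )]]]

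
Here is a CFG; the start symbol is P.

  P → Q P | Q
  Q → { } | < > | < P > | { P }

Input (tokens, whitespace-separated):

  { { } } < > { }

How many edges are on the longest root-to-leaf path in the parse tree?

4

[P [Q { [P [Q { }]] }] [P [Q < >] [P [Q { }]]]]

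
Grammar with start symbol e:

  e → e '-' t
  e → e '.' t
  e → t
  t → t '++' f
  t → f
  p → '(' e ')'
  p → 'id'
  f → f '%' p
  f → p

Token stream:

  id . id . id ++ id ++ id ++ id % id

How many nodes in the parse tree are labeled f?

[e [e [e [t [f [p id]]]] . [t [f [p id]]]] . [t [t [t [t [f [p id]]] ++ [f [p id]]] ++ [f [p id]]] ++ [f [f [p id]] % [p id]]]]

7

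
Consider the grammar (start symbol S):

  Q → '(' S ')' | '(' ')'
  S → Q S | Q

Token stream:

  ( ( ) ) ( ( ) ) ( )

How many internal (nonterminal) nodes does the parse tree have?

10

[S [Q ( [S [Q ( )]] )] [S [Q ( [S [Q ( )]] )] [S [Q ( )]]]]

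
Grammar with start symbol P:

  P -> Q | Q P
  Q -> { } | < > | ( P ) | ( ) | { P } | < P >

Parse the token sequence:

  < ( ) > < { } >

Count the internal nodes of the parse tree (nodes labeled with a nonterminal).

8

[P [Q < [P [Q ( )]] >] [P [Q < [P [Q { }]] >]]]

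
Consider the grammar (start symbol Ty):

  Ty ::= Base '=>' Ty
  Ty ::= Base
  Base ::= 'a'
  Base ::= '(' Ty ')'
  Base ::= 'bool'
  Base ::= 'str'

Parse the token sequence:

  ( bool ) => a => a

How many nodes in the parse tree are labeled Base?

4

[Ty [Base ( [Ty [Base bool]] )] => [Ty [Base a] => [Ty [Base a]]]]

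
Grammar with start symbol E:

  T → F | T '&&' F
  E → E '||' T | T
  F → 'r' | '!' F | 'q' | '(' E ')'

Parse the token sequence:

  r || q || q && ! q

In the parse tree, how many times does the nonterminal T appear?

4

[E [E [E [T [F r]]] || [T [F q]]] || [T [T [F q]] && [F ! [F q]]]]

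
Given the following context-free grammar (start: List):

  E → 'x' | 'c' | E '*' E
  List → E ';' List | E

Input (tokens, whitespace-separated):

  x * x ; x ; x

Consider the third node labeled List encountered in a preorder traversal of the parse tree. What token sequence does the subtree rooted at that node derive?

x

[List [E [E x] * [E x]] ; [List [E x] ; [List [E x]]]]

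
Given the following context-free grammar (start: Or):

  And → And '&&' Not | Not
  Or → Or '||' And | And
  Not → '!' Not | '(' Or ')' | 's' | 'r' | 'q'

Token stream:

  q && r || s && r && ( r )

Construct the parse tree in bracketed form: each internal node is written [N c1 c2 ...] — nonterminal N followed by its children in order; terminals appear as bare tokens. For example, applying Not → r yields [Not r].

Or
Or || And
And || And
And && Not || And
Not && Not || And
q && Not || And
q && r || And
q && r || And && Not
q && r || And && Not && Not
q && r || Not && Not && Not
q && r || s && Not && Not
q && r || s && r && Not
q && r || s && r && ( Or )
q && r || s && r && ( And )
q && r || s && r && ( Not )
q && r || s && r && ( r )

[Or [Or [And [And [Not q]] && [Not r]]] || [And [And [And [Not s]] && [Not r]] && [Not ( [Or [And [Not r]]] )]]]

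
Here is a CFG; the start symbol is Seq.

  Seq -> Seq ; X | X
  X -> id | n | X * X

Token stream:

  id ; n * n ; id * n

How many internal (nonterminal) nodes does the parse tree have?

[Seq [Seq [Seq [X id]] ; [X [X n] * [X n]]] ; [X [X id] * [X n]]]

10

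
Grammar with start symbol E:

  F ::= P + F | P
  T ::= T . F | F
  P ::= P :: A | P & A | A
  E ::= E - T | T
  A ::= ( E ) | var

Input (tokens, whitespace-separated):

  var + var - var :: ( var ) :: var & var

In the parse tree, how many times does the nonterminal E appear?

3

[E [E [T [F [P [A var]] + [F [P [A var]]]]]] - [T [F [P [P [P [P [A var]] :: [A ( [E [T [F [P [A var]]]]] )]] :: [A var]] & [A var]]]]]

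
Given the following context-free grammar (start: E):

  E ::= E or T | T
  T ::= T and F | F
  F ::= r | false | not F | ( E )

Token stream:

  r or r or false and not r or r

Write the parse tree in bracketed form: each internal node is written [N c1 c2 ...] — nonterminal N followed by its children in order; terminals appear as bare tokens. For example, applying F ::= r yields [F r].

E
E or T
E or T or T
E or T or T or T
T or T or T or T
F or T or T or T
r or T or T or T
r or F or T or T
r or r or T or T
r or r or T and F or T
r or r or F and F or T
r or r or false and F or T
r or r or false and not F or T
r or r or false and not r or T
r or r or false and not r or F
r or r or false and not r or r

[E [E [E [E [T [F r]]] or [T [F r]]] or [T [T [F false]] and [F not [F r]]]] or [T [F r]]]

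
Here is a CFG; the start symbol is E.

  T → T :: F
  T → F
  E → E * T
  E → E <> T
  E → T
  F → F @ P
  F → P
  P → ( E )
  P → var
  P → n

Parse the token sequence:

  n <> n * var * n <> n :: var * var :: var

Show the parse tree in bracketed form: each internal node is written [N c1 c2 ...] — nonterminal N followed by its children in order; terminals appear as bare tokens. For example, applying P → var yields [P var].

[E [E [E [E [E [E [T [F [P n]]]] <> [T [F [P n]]]] * [T [F [P var]]]] * [T [F [P n]]]] <> [T [T [F [P n]]] :: [F [P var]]]] * [T [T [F [P var]]] :: [F [P var]]]]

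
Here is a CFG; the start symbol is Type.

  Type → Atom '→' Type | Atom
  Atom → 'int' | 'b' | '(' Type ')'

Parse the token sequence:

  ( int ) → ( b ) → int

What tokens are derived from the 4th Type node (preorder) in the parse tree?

[Type [Atom ( [Type [Atom int]] )] → [Type [Atom ( [Type [Atom b]] )] → [Type [Atom int]]]]

b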